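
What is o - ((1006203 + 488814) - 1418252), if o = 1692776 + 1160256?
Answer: 2776267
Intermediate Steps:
o = 2853032
o - ((1006203 + 488814) - 1418252) = 2853032 - ((1006203 + 488814) - 1418252) = 2853032 - (1495017 - 1418252) = 2853032 - 1*76765 = 2853032 - 76765 = 2776267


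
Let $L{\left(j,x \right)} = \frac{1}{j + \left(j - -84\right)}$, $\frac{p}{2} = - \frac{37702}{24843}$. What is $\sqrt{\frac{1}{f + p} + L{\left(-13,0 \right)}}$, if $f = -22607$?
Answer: $\frac{\sqrt{372500596268602510}}{4654094870} \approx 0.13114$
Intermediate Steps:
$p = - \frac{10772}{3549}$ ($p = 2 \left(- \frac{37702}{24843}\right) = 2 \left(\left(-37702\right) \frac{1}{24843}\right) = 2 \left(- \frac{5386}{3549}\right) = - \frac{10772}{3549} \approx -3.0352$)
$L{\left(j,x \right)} = \frac{1}{84 + 2 j}$ ($L{\left(j,x \right)} = \frac{1}{j + \left(j + 84\right)} = \frac{1}{j + \left(84 + j\right)} = \frac{1}{84 + 2 j}$)
$\sqrt{\frac{1}{f + p} + L{\left(-13,0 \right)}} = \sqrt{\frac{1}{-22607 - \frac{10772}{3549}} + \frac{1}{2 \left(42 - 13\right)}} = \sqrt{\frac{1}{- \frac{80243015}{3549}} + \frac{1}{2 \cdot 29}} = \sqrt{- \frac{3549}{80243015} + \frac{1}{2} \cdot \frac{1}{29}} = \sqrt{- \frac{3549}{80243015} + \frac{1}{58}} = \sqrt{\frac{80037173}{4654094870}} = \frac{\sqrt{372500596268602510}}{4654094870}$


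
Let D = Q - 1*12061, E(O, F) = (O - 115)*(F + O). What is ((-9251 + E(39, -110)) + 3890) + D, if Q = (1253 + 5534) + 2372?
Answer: -2867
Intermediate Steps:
Q = 9159 (Q = 6787 + 2372 = 9159)
E(O, F) = (-115 + O)*(F + O)
D = -2902 (D = 9159 - 1*12061 = 9159 - 12061 = -2902)
((-9251 + E(39, -110)) + 3890) + D = ((-9251 + (39² - 115*(-110) - 115*39 - 110*39)) + 3890) - 2902 = ((-9251 + (1521 + 12650 - 4485 - 4290)) + 3890) - 2902 = ((-9251 + 5396) + 3890) - 2902 = (-3855 + 3890) - 2902 = 35 - 2902 = -2867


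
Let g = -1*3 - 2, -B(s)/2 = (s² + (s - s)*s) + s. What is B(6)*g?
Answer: 420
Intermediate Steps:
B(s) = -2*s - 2*s² (B(s) = -2*((s² + (s - s)*s) + s) = -2*((s² + 0*s) + s) = -2*((s² + 0) + s) = -2*(s² + s) = -2*(s + s²) = -2*s - 2*s²)
g = -5 (g = -3 - 2 = -5)
B(6)*g = -2*6*(1 + 6)*(-5) = -2*6*7*(-5) = -84*(-5) = 420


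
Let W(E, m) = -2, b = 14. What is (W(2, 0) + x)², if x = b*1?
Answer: 144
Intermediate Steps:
x = 14 (x = 14*1 = 14)
(W(2, 0) + x)² = (-2 + 14)² = 12² = 144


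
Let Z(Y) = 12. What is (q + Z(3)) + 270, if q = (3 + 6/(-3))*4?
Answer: 286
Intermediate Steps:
q = 4 (q = (3 + 6*(-⅓))*4 = (3 - 2)*4 = 1*4 = 4)
(q + Z(3)) + 270 = (4 + 12) + 270 = 16 + 270 = 286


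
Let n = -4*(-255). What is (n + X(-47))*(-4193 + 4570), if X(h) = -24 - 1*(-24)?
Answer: 384540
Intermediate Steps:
X(h) = 0 (X(h) = -24 + 24 = 0)
n = 1020
(n + X(-47))*(-4193 + 4570) = (1020 + 0)*(-4193 + 4570) = 1020*377 = 384540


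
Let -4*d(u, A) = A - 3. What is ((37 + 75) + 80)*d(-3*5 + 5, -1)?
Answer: 192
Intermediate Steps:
d(u, A) = ¾ - A/4 (d(u, A) = -(A - 3)/4 = -(-3 + A)/4 = ¾ - A/4)
((37 + 75) + 80)*d(-3*5 + 5, -1) = ((37 + 75) + 80)*(¾ - ¼*(-1)) = (112 + 80)*(¾ + ¼) = 192*1 = 192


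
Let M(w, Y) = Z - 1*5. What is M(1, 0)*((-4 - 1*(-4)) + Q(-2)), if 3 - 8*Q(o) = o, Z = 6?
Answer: 5/8 ≈ 0.62500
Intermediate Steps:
M(w, Y) = 1 (M(w, Y) = 6 - 1*5 = 6 - 5 = 1)
Q(o) = 3/8 - o/8
M(1, 0)*((-4 - 1*(-4)) + Q(-2)) = 1*((-4 - 1*(-4)) + (3/8 - ⅛*(-2))) = 1*((-4 + 4) + (3/8 + ¼)) = 1*(0 + 5/8) = 1*(5/8) = 5/8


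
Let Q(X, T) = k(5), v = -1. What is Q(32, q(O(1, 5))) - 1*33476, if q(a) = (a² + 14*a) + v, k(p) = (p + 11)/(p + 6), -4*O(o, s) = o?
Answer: -368220/11 ≈ -33475.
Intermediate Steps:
O(o, s) = -o/4
k(p) = (11 + p)/(6 + p)
q(a) = -1 + a² + 14*a (q(a) = (a² + 14*a) - 1 = -1 + a² + 14*a)
Q(X, T) = 16/11 (Q(X, T) = (11 + 5)/(6 + 5) = 16/11)
Q(32, q(O(1, 5))) - 1*33476 = 16/11 - 1*33476 = 16/11 - 33476 = -368220/11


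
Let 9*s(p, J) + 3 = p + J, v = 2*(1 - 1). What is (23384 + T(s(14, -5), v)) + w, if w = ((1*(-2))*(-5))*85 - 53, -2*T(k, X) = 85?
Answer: 48277/2 ≈ 24139.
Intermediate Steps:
v = 0 (v = 2*0 = 0)
s(p, J) = -1/3 + J/9 + p/9 (s(p, J) = -1/3 + (p + J)/9 = -1/3 + (J + p)/9 = -1/3 + (J/9 + p/9) = -1/3 + J/9 + p/9)
T(k, X) = -85/2 (T(k, X) = -1/2*85 = -85/2)
w = 797 (w = -2*(-5)*85 - 53 = 10*85 - 53 = 850 - 53 = 797)
(23384 + T(s(14, -5), v)) + w = (23384 - 85/2) + 797 = 46683/2 + 797 = 48277/2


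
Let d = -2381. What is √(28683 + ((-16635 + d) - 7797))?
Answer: √1870 ≈ 43.243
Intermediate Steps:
√(28683 + ((-16635 + d) - 7797)) = √(28683 + ((-16635 - 2381) - 7797)) = √(28683 + (-19016 - 7797)) = √(28683 - 26813) = √1870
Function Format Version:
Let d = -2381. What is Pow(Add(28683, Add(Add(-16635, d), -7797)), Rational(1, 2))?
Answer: Pow(1870, Rational(1, 2)) ≈ 43.243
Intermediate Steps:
Pow(Add(28683, Add(Add(-16635, d), -7797)), Rational(1, 2)) = Pow(Add(28683, Add(Add(-16635, -2381), -7797)), Rational(1, 2)) = Pow(Add(28683, Add(-19016, -7797)), Rational(1, 2)) = Pow(Add(28683, -26813), Rational(1, 2)) = Pow(1870, Rational(1, 2))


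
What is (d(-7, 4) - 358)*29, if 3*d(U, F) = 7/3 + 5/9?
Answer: -279560/27 ≈ -10354.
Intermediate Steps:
d(U, F) = 26/27 (d(U, F) = (7/3 + 5/9)/3 = (⅓)*(26/9) = 26/27)
(d(-7, 4) - 358)*29 = (26/27 - 358)*29 = -9640/27*29 = -279560/27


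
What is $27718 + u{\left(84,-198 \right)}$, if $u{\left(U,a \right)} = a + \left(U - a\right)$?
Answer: $27802$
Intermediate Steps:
$u{\left(U,a \right)} = U$
$27718 + u{\left(84,-198 \right)} = 27718 + 84 = 27802$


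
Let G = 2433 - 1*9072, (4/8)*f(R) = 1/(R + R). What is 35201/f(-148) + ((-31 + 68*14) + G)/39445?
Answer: -205498515578/39445 ≈ -5.2097e+6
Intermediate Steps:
f(R) = 1/R (f(R) = 2/(R + R) = 2/((2*R)) = 2*(1/(2*R)) = 1/R)
G = -6639 (G = 2433 - 9072 = -6639)
35201/f(-148) + ((-31 + 68*14) + G)/39445 = 35201/(1/(-148)) + ((-31 + 68*14) - 6639)/39445 = 35201/(-1/148) + ((-31 + 952) - 6639)*(1/39445) = 35201*(-148) + (921 - 6639)*(1/39445) = -5209748 - 5718*1/39445 = -5209748 - 5718/39445 = -205498515578/39445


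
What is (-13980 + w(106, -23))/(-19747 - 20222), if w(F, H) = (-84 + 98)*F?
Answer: 12496/39969 ≈ 0.31264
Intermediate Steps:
w(F, H) = 14*F
(-13980 + w(106, -23))/(-19747 - 20222) = (-13980 + 14*106)/(-19747 - 20222) = (-13980 + 1484)/(-39969) = -12496*(-1/39969) = 12496/39969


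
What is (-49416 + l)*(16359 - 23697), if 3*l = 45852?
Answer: 250460616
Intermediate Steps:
l = 15284 (l = (⅓)*45852 = 15284)
(-49416 + l)*(16359 - 23697) = (-49416 + 15284)*(16359 - 23697) = -34132*(-7338) = 250460616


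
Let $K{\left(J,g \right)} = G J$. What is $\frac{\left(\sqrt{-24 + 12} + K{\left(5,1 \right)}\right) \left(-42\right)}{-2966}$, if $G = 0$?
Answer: $\frac{42 i \sqrt{3}}{1483} \approx 0.049053 i$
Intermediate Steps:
$K{\left(J,g \right)} = 0$ ($K{\left(J,g \right)} = 0 J = 0$)
$\frac{\left(\sqrt{-24 + 12} + K{\left(5,1 \right)}\right) \left(-42\right)}{-2966} = \frac{\left(\sqrt{-24 + 12} + 0\right) \left(-42\right)}{-2966} = \left(\sqrt{-12} + 0\right) \left(-42\right) \left(- \frac{1}{2966}\right) = \left(2 i \sqrt{3} + 0\right) \left(-42\right) \left(- \frac{1}{2966}\right) = 2 i \sqrt{3} \left(-42\right) \left(- \frac{1}{2966}\right) = - 84 i \sqrt{3} \left(- \frac{1}{2966}\right) = \frac{42 i \sqrt{3}}{1483}$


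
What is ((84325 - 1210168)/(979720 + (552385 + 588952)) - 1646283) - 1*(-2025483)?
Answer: 268101229519/707019 ≈ 3.7920e+5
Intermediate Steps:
((84325 - 1210168)/(979720 + (552385 + 588952)) - 1646283) - 1*(-2025483) = (-1125843/(979720 + 1141337) - 1646283) + 2025483 = (-1125843/2121057 - 1646283) + 2025483 = (-1125843*1/2121057 - 1646283) + 2025483 = (-375281/707019 - 1646283) + 2025483 = -1163953735658/707019 + 2025483 = 268101229519/707019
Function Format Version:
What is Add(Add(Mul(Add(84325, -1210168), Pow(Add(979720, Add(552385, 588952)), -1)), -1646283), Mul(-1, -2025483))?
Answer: Rational(268101229519, 707019) ≈ 3.7920e+5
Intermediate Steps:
Add(Add(Mul(Add(84325, -1210168), Pow(Add(979720, Add(552385, 588952)), -1)), -1646283), Mul(-1, -2025483)) = Add(Add(Mul(-1125843, Pow(Add(979720, 1141337), -1)), -1646283), 2025483) = Add(Add(Mul(-1125843, Pow(2121057, -1)), -1646283), 2025483) = Add(Add(Mul(-1125843, Rational(1, 2121057)), -1646283), 2025483) = Add(Add(Rational(-375281, 707019), -1646283), 2025483) = Add(Rational(-1163953735658, 707019), 2025483) = Rational(268101229519, 707019)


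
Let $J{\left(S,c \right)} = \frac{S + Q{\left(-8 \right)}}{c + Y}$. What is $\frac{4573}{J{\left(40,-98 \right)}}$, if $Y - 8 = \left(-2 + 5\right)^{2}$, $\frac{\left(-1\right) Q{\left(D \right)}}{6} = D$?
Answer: $- \frac{370413}{88} \approx -4209.2$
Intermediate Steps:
$Q{\left(D \right)} = - 6 D$
$Y = 17$ ($Y = 8 + \left(-2 + 5\right)^{2} = 8 + 3^{2} = 8 + 9 = 17$)
$J{\left(S,c \right)} = \frac{48 + S}{17 + c}$ ($J{\left(S,c \right)} = \frac{S - -48}{c + 17} = \frac{S + 48}{17 + c} = \frac{48 + S}{17 + c}$)
$\frac{4573}{J{\left(40,-98 \right)}} = \frac{4573}{\frac{1}{17 - 98} \left(48 + 40\right)} = \frac{4573}{\frac{1}{-81} \cdot 88} = \frac{4573}{\left(- \frac{1}{81}\right) 88} = \frac{4573}{- \frac{88}{81}} = 4573 \left(- \frac{81}{88}\right) = - \frac{370413}{88}$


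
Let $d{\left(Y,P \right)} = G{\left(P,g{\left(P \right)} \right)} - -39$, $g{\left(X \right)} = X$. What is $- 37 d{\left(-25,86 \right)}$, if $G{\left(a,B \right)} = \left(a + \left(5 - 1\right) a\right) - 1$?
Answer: $-17316$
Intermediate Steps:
$G{\left(a,B \right)} = -1 + 5 a$ ($G{\left(a,B \right)} = \left(a + 4 a\right) - 1 = 5 a - 1 = -1 + 5 a$)
$d{\left(Y,P \right)} = 38 + 5 P$ ($d{\left(Y,P \right)} = \left(-1 + 5 P\right) - -39 = \left(-1 + 5 P\right) + 39 = 38 + 5 P$)
$- 37 d{\left(-25,86 \right)} = - 37 \left(38 + 5 \cdot 86\right) = - 37 \left(38 + 430\right) = \left(-37\right) 468 = -17316$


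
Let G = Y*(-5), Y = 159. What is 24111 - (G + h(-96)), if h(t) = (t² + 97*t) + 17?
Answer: 24985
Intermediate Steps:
h(t) = 17 + t² + 97*t
G = -795 (G = 159*(-5) = -795)
24111 - (G + h(-96)) = 24111 - (-795 + (17 + (-96)² + 97*(-96))) = 24111 - (-795 + (17 + 9216 - 9312)) = 24111 - (-795 - 79) = 24111 - 1*(-874) = 24111 + 874 = 24985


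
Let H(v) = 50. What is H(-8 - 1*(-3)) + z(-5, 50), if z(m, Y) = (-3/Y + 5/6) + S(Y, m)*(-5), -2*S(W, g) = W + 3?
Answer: 27491/150 ≈ 183.27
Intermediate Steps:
S(W, g) = -3/2 - W/2 (S(W, g) = -(W + 3)/2 = -(3 + W)/2 = -3/2 - W/2)
z(m, Y) = 25/3 - 3/Y + 5*Y/2 (z(m, Y) = (-3/Y + 5/6) + (-3/2 - Y/2)*(-5) = (-3/Y + 5*(⅙)) + (15/2 + 5*Y/2) = (-3/Y + ⅚) + (15/2 + 5*Y/2) = (⅚ - 3/Y) + (15/2 + 5*Y/2) = 25/3 - 3/Y + 5*Y/2)
H(-8 - 1*(-3)) + z(-5, 50) = 50 + (25/3 - 3/50 + (5/2)*50) = 50 + (25/3 - 3*1/50 + 125) = 50 + (25/3 - 3/50 + 125) = 50 + 19991/150 = 27491/150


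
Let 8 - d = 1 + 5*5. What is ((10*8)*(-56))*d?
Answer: 80640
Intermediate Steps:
d = -18 (d = 8 - (1 + 5*5) = 8 - (1 + 25) = 8 - 1*26 = 8 - 26 = -18)
((10*8)*(-56))*d = ((10*8)*(-56))*(-18) = (80*(-56))*(-18) = -4480*(-18) = 80640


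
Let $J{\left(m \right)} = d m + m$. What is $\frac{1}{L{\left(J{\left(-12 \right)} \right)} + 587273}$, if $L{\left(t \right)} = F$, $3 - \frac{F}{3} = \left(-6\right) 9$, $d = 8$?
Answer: $\frac{1}{587444} \approx 1.7023 \cdot 10^{-6}$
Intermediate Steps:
$J{\left(m \right)} = 9 m$ ($J{\left(m \right)} = 8 m + m = 9 m$)
$F = 171$ ($F = 9 - 3 \left(\left(-6\right) 9\right) = 9 - -162 = 9 + 162 = 171$)
$L{\left(t \right)} = 171$
$\frac{1}{L{\left(J{\left(-12 \right)} \right)} + 587273} = \frac{1}{171 + 587273} = \frac{1}{587444}$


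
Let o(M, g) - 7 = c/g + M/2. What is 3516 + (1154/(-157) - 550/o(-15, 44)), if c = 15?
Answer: 7655406/1099 ≈ 6965.8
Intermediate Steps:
o(M, g) = 7 + M/2 + 15/g (o(M, g) = 7 + (15/g + M/2) = 7 + (M/2 + 15/g) = 7 + M/2 + 15/g)
3516 + (1154/(-157) - 550/o(-15, 44)) = 3516 + (1154/(-157) - 550/(7 + (½)*(-15) + 15/44)) = 3516 + (1154*(-1/157) - 550/(7 - 15/2 + 15*(1/44))) = 3516 + (-1154/157 - 550/(7 - 15/2 + 15/44)) = 3516 + (-1154/157 - 550/(-7/44)) = 3516 + (-1154/157 - 550*(-44/7)) = 3516 + (-1154/157 + 24200/7) = 3516 + 3791322/1099 = 7655406/1099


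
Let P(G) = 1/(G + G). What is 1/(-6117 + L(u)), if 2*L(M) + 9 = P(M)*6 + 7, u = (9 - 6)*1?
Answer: -2/12235 ≈ -0.00016347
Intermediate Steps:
P(G) = 1/(2*G)
u = 3 (u = 3*1 = 3)
L(M) = -1 + 3/(2*M) (L(M) = -9/2 + ((1/(2*M))*6 + 7)/2 = -9/2 + (3/M + 7)/2 = -9/2 + (7 + 3/M)/2 = -9/2 + (7/2 + 3/(2*M)) = -1 + 3/(2*M))
1/(-6117 + L(u)) = 1/(-6117 + (3/2 - 1*3)/3) = 1/(-6117 + (3/2 - 3)/3) = 1/(-6117 + (1/3)*(-3/2)) = 1/(-6117 - 1/2) = 1/(-12235/2) = -2/12235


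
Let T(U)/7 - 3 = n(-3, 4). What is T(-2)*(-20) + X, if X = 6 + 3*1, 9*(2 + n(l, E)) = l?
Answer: -253/3 ≈ -84.333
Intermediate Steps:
n(l, E) = -2 + l/9
T(U) = 14/3 (T(U) = 21 + 7*(-2 + (⅑)*(-3)) = 21 + 7*(-2 - ⅓) = 21 + 7*(-7/3) = 21 - 49/3 = 14/3)
X = 9 (X = 6 + 3 = 9)
T(-2)*(-20) + X = (14/3)*(-20) + 9 = -280/3 + 9 = -253/3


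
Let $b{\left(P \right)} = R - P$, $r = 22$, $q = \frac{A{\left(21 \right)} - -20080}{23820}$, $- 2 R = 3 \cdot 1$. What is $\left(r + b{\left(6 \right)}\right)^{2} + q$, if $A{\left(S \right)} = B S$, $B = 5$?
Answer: $\frac{251417}{1191} \approx 211.1$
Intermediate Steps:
$R = - \frac{3}{2}$ ($R = - \frac{3 \cdot 1}{2} = \left(- \frac{1}{2}\right) 3 = - \frac{3}{2} \approx -1.5$)
$A{\left(S \right)} = 5 S$
$q = \frac{4037}{4764}$ ($q = \frac{5 \cdot 21 - -20080}{23820} = \left(105 + 20080\right) \frac{1}{23820} = 20185 \cdot \frac{1}{23820} = \frac{4037}{4764} \approx 0.8474$)
$b{\left(P \right)} = - \frac{3}{2} - P$
$\left(r + b{\left(6 \right)}\right)^{2} + q = \left(22 - \frac{15}{2}\right)^{2} + \frac{4037}{4764} = \left(\frac{29}{2}\right)^{2} + \frac{4037}{4764} = \frac{841}{4} + \frac{4037}{4764} = \frac{251417}{1191}$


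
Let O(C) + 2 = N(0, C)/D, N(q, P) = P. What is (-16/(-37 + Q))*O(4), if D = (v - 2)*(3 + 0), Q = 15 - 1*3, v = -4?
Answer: -64/45 ≈ -1.4222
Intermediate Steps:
Q = 12 (Q = 15 - 3 = 12)
D = -18 (D = (-4 - 2)*(3 + 0) = -6*3 = -18)
O(C) = -2 - C/18 (O(C) = -2 + C/(-18) = -2 + C*(-1/18) = -2 - C/18)
(-16/(-37 + Q))*O(4) = (-16/(-37 + 12))*(-2 - 1/18*4) = (-16/(-25))*(-2 - 2/9) = -1/25*(-16)*(-20/9) = (16/25)*(-20/9) = -64/45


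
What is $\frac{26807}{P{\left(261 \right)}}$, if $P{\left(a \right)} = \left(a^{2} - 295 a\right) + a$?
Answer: $- \frac{2437}{783} \approx -3.1124$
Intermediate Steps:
$P{\left(a \right)} = a^{2} - 294 a$
$\frac{26807}{P{\left(261 \right)}} = \frac{26807}{261 \left(-294 + 261\right)} = \frac{26807}{261 \left(-33\right)} = \frac{26807}{-8613} = 26807 \left(- \frac{1}{8613}\right) = - \frac{2437}{783}$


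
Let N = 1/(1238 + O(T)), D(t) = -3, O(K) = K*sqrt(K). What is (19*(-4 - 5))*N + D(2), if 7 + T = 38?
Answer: -1573419/500951 + 1767*sqrt(31)/500951 ≈ -3.1212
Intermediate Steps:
T = 31 (T = -7 + 38 = 31)
O(K) = K**(3/2)
N = 1/(1238 + 31*sqrt(31)) (N = 1/(1238 + 31**(3/2)) = 1/(1238 + 31*sqrt(31)) ≈ 0.00070892)
(19*(-4 - 5))*N + D(2) = (19*(-4 - 5))*(1238/1502853 - 31*sqrt(31)/1502853) - 3 = (19*(-9))*(1238/1502853 - 31*sqrt(31)/1502853) - 3 = -171*(1238/1502853 - 31*sqrt(31)/1502853) - 3 = (-70566/500951 + 1767*sqrt(31)/500951) - 3 = -1573419/500951 + 1767*sqrt(31)/500951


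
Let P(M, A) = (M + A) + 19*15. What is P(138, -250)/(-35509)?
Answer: -173/35509 ≈ -0.0048720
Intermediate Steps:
P(M, A) = 285 + A + M (P(M, A) = (A + M) + 285 = 285 + A + M)
P(138, -250)/(-35509) = (285 - 250 + 138)/(-35509) = 173*(-1/35509) = -173/35509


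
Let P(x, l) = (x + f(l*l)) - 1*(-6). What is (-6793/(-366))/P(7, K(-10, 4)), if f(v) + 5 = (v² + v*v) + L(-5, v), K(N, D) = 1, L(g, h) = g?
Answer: 6793/1830 ≈ 3.7120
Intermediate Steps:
f(v) = -10 + 2*v² (f(v) = -5 + ((v² + v*v) - 5) = -5 + ((v² + v²) - 5) = -5 + (2*v² - 5) = -5 + (-5 + 2*v²) = -10 + 2*v²)
P(x, l) = -4 + x + 2*l⁴ (P(x, l) = (x + (-10 + 2*(l*l)²)) - 1*(-6) = (x + (-10 + 2*(l²)²)) + 6 = (x + (-10 + 2*l⁴)) + 6 = (-10 + x + 2*l⁴) + 6 = -4 + x + 2*l⁴)
(-6793/(-366))/P(7, K(-10, 4)) = (-6793/(-366))/(-4 + 7 + 2*1⁴) = (-6793*(-1/366))/(-4 + 7 + 2*1) = 6793/(366*(-4 + 7 + 2)) = (6793/366)/5 = (6793/366)*(⅕) = 6793/1830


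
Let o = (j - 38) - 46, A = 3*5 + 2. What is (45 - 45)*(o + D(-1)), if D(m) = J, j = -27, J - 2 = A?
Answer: 0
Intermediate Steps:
A = 17 (A = 15 + 2 = 17)
J = 19 (J = 2 + 17 = 19)
D(m) = 19
o = -111 (o = (-27 - 38) - 46 = -65 - 46 = -111)
(45 - 45)*(o + D(-1)) = (45 - 45)*(-111 + 19) = 0*(-92) = 0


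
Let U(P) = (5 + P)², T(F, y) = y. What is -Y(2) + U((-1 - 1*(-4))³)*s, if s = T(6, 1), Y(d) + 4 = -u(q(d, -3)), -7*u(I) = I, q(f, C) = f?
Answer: 7194/7 ≈ 1027.7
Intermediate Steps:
u(I) = -I/7
Y(d) = -4 + d/7 (Y(d) = -4 - (-1)*d/7 = -4 + d/7)
s = 1
-Y(2) + U((-1 - 1*(-4))³)*s = -(-4 + (⅐)*2) + (5 + (-1 - 1*(-4))³)²*1 = -(-4 + 2/7) + (5 + (-1 + 4)³)²*1 = -1*(-26/7) + (5 + 3³)²*1 = 26/7 + (5 + 27)²*1 = 26/7 + 32²*1 = 26/7 + 1024*1 = 26/7 + 1024 = 7194/7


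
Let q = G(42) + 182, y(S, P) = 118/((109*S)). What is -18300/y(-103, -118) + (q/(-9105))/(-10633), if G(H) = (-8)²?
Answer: 3315120553247588/1903998145 ≈ 1.7411e+6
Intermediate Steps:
y(S, P) = 118/(109*S) (y(S, P) = 118*(1/(109*S)) = 118/(109*S))
G(H) = 64
q = 246 (q = 64 + 182 = 246)
-18300/y(-103, -118) + (q/(-9105))/(-10633) = -18300/((118/109)/(-103)) + (246/(-9105))/(-10633) = -18300/((118/109)*(-1/103)) + (246*(-1/9105))*(-1/10633) = -18300/(-118/11227) - 82/3035*(-1/10633) = -18300*(-11227/118) + 82/32271155 = 102727050/59 + 82/32271155 = 3315120553247588/1903998145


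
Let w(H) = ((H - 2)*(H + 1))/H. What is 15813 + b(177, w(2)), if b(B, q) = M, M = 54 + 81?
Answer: 15948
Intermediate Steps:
M = 135
w(H) = (1 + H)*(-2 + H)/H (w(H) = ((-2 + H)*(1 + H))/H = ((1 + H)*(-2 + H))/H = (1 + H)*(-2 + H)/H)
b(B, q) = 135
15813 + b(177, w(2)) = 15813 + 135 = 15948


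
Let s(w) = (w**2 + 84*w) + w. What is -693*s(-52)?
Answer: 1189188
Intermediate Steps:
s(w) = w**2 + 85*w
-693*s(-52) = -(-36036)*(85 - 52) = -(-36036)*33 = -693*(-1716) = 1189188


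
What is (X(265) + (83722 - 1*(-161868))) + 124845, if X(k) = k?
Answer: 370700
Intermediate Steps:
(X(265) + (83722 - 1*(-161868))) + 124845 = (265 + (83722 - 1*(-161868))) + 124845 = (265 + (83722 + 161868)) + 124845 = (265 + 245590) + 124845 = 245855 + 124845 = 370700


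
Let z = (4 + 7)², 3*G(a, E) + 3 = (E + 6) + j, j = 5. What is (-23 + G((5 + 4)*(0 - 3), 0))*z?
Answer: -7381/3 ≈ -2460.3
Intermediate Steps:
G(a, E) = 8/3 + E/3 (G(a, E) = -1 + ((E + 6) + 5)/3 = -1 + ((6 + E) + 5)/3 = -1 + (11 + E)/3 = -1 + (11/3 + E/3) = 8/3 + E/3)
z = 121 (z = 11² = 121)
(-23 + G((5 + 4)*(0 - 3), 0))*z = (-23 + (8/3 + (⅓)*0))*121 = (-23 + (8/3 + 0))*121 = (-23 + 8/3)*121 = -61/3*121 = -7381/3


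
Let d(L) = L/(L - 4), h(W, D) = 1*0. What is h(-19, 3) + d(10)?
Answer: 5/3 ≈ 1.6667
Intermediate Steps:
h(W, D) = 0
d(L) = L/(-4 + L)
h(-19, 3) + d(10) = 0 + 10/(-4 + 10) = 0 + 10/6 = 0 + 10*(⅙) = 0 + 5/3 = 5/3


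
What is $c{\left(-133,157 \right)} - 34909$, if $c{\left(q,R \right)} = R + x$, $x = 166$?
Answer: $-34586$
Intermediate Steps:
$c{\left(q,R \right)} = 166 + R$ ($c{\left(q,R \right)} = R + 166 = 166 + R$)
$c{\left(-133,157 \right)} - 34909 = \left(166 + 157\right) - 34909 = 323 - 34909 = -34586$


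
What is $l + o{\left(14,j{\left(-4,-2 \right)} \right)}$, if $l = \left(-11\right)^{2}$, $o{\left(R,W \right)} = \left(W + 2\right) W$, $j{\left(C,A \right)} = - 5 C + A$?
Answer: $481$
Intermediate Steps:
$j{\left(C,A \right)} = A - 5 C$
$o{\left(R,W \right)} = W \left(2 + W\right)$ ($o{\left(R,W \right)} = \left(2 + W\right) W = W \left(2 + W\right)$)
$l = 121$
$l + o{\left(14,j{\left(-4,-2 \right)} \right)} = 121 + \left(-2 - -20\right) \left(2 - -18\right) = 121 + \left(-2 + 20\right) \left(2 + \left(-2 + 20\right)\right) = 121 + 18 \left(2 + 18\right) = 121 + 18 \cdot 20 = 121 + 360 = 481$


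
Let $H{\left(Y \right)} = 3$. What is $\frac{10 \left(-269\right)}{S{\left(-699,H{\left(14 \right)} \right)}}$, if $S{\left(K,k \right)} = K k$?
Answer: $\frac{2690}{2097} \approx 1.2828$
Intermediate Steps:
$\frac{10 \left(-269\right)}{S{\left(-699,H{\left(14 \right)} \right)}} = \frac{10 \left(-269\right)}{\left(-699\right) 3} = - \frac{2690}{-2097} = \left(-2690\right) \left(- \frac{1}{2097}\right) = \frac{2690}{2097}$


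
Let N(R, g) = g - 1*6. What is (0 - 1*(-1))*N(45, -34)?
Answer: -40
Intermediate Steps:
N(R, g) = -6 + g (N(R, g) = g - 6 = -6 + g)
(0 - 1*(-1))*N(45, -34) = (0 - 1*(-1))*(-6 - 34) = (0 + 1)*(-40) = 1*(-40) = -40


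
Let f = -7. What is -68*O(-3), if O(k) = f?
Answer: 476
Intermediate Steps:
O(k) = -7
-68*O(-3) = -68*(-7) = 476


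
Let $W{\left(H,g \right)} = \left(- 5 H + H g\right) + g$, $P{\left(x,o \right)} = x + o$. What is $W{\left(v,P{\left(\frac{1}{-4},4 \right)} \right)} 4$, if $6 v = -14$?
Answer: $\frac{80}{3} \approx 26.667$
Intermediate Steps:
$P{\left(x,o \right)} = o + x$
$v = - \frac{7}{3}$ ($v = \frac{1}{6} \left(-14\right) = - \frac{7}{3} \approx -2.3333$)
$W{\left(H,g \right)} = g - 5 H + H g$
$W{\left(v,P{\left(\frac{1}{-4},4 \right)} \right)} 4 = \left(\left(4 + \frac{1}{-4}\right) - - \frac{35}{3} - \frac{7 \left(4 + \frac{1}{-4}\right)}{3}\right) 4 = \left(\left(4 - \frac{1}{4}\right) + \frac{35}{3} - \frac{7 \left(4 - \frac{1}{4}\right)}{3}\right) 4 = \left(\frac{15}{4} + \frac{35}{3} - \frac{35}{4}\right) 4 = \frac{20}{3} \cdot 4 = \frac{80}{3}$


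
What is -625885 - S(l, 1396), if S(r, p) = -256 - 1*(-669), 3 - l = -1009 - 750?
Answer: -626298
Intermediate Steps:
l = 1762 (l = 3 - (-1009 - 750) = 3 - 1*(-1759) = 3 + 1759 = 1762)
S(r, p) = 413 (S(r, p) = -256 + 669 = 413)
-625885 - S(l, 1396) = -625885 - 1*413 = -625885 - 413 = -626298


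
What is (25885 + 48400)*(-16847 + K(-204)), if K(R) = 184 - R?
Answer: -1222656815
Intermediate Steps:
(25885 + 48400)*(-16847 + K(-204)) = (25885 + 48400)*(-16847 + (184 - 1*(-204))) = 74285*(-16847 + (184 + 204)) = 74285*(-16847 + 388) = 74285*(-16459) = -1222656815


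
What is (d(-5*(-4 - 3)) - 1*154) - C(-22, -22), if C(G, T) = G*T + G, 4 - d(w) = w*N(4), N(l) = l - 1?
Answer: -717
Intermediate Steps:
N(l) = -1 + l
d(w) = 4 - 3*w (d(w) = 4 - w*(-1 + 4) = 4 - w*3 = 4 - 3*w)
C(G, T) = G + G*T
(d(-5*(-4 - 3)) - 1*154) - C(-22, -22) = ((4 - (-15)*(-4 - 3)) - 1*154) - (-22)*(1 - 22) = ((4 - (-15)*(-7)) - 154) - (-22)*(-21) = ((4 - 3*35) - 154) - 1*462 = ((4 - 105) - 154) - 462 = (-101 - 154) - 462 = -255 - 462 = -717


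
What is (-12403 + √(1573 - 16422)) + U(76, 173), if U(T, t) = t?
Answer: -12230 + I*√14849 ≈ -12230.0 + 121.86*I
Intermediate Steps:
(-12403 + √(1573 - 16422)) + U(76, 173) = (-12403 + √(1573 - 16422)) + 173 = (-12403 + √(-14849)) + 173 = (-12403 + I*√14849) + 173 = -12230 + I*√14849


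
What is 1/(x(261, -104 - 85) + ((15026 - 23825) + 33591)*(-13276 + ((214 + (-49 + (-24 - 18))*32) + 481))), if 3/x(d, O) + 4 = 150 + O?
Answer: -43/16516405611 ≈ -2.6035e-9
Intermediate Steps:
x(d, O) = 3/(146 + O) (x(d, O) = 3/(-4 + (150 + O)) = 3/(146 + O))
1/(x(261, -104 - 85) + ((15026 - 23825) + 33591)*(-13276 + ((214 + (-49 + (-24 - 18))*32) + 481))) = 1/(3/(146 + (-104 - 85)) + ((15026 - 23825) + 33591)*(-13276 + ((214 + (-49 + (-24 - 18))*32) + 481))) = 1/(3/(146 - 189) + (-8799 + 33591)*(-13276 + ((214 + (-49 - 42)*32) + 481))) = 1/(3/(-43) + 24792*(-13276 + ((214 - 91*32) + 481))) = 1/(3*(-1/43) + 24792*(-13276 + ((214 - 2912) + 481))) = 1/(-3/43 + 24792*(-13276 + (-2698 + 481))) = 1/(-3/43 + 24792*(-13276 - 2217)) = 1/(-3/43 + 24792*(-15493)) = 1/(-3/43 - 384102456) = 1/(-16516405611/43) = -43/16516405611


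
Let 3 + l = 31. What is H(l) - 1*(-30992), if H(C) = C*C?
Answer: 31776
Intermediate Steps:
l = 28 (l = -3 + 31 = 28)
H(C) = C²
H(l) - 1*(-30992) = 28² - 1*(-30992) = 784 + 30992 = 31776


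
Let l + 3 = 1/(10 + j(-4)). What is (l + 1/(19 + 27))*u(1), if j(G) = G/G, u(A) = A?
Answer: -1461/506 ≈ -2.8874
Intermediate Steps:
j(G) = 1
l = -32/11 (l = -3 + 1/(10 + 1) = -3 + 1/11 = -32/11 ≈ -2.9091)
(l + 1/(19 + 27))*u(1) = (-32/11 + 1/(19 + 27))*1 = (-32/11 + 1/46)*1 = -1461/506*1 = -1461/506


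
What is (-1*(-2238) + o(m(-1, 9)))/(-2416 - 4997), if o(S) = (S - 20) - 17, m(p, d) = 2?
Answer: -2203/7413 ≈ -0.29718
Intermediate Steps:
o(S) = -37 + S (o(S) = (-20 + S) - 17 = -37 + S)
(-1*(-2238) + o(m(-1, 9)))/(-2416 - 4997) = (-1*(-2238) + (-37 + 2))/(-2416 - 4997) = (2238 - 35)/(-7413) = 2203*(-1/7413) = -2203/7413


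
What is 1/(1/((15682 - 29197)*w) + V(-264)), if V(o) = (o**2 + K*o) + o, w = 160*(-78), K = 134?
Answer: 168667200/5744130163201 ≈ 2.9363e-5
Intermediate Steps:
w = -12480
V(o) = o**2 + 135*o (V(o) = (o**2 + 134*o) + o = o**2 + 135*o)
1/(1/((15682 - 29197)*w) + V(-264)) = 1/(1/((15682 - 29197)*(-12480)) - 264*(135 - 264)) = 1/(-1/12480/(-13515) - 264*(-129)) = 1/(-1/13515*(-1/12480) + 34056) = 1/(1/168667200 + 34056) = 1/(5744130163201/168667200) = 168667200/5744130163201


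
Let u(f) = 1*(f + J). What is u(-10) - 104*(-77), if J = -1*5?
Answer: 7993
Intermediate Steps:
J = -5
u(f) = -5 + f (u(f) = 1*(f - 5) = 1*(-5 + f) = -5 + f)
u(-10) - 104*(-77) = (-5 - 10) - 104*(-77) = -15 + 8008 = 7993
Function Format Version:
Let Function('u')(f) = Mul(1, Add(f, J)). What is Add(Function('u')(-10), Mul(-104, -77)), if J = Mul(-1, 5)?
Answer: 7993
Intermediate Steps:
J = -5
Function('u')(f) = Add(-5, f) (Function('u')(f) = Mul(1, Add(f, -5)) = Mul(1, Add(-5, f)) = Add(-5, f))
Add(Function('u')(-10), Mul(-104, -77)) = Add(Add(-5, -10), Mul(-104, -77)) = Add(-15, 8008) = 7993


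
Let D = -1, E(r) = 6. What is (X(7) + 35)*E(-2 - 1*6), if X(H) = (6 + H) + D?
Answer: 282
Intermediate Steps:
X(H) = 5 + H (X(H) = (6 + H) - 1 = 5 + H)
(X(7) + 35)*E(-2 - 1*6) = ((5 + 7) + 35)*6 = (12 + 35)*6 = 47*6 = 282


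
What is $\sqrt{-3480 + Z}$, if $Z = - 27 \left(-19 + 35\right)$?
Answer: $2 i \sqrt{978} \approx 62.546 i$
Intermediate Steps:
$Z = -432$ ($Z = \left(-27\right) 16 = -432$)
$\sqrt{-3480 + Z} = \sqrt{-3480 - 432} = \sqrt{-3912} = 2 i \sqrt{978}$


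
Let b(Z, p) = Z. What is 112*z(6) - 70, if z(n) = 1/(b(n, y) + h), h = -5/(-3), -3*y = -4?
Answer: -1274/23 ≈ -55.391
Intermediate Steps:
y = 4/3 (y = -1/3*(-4) = 4/3 ≈ 1.3333)
h = 5/3 (h = -5*(-1/3) = 5/3 ≈ 1.6667)
z(n) = 1/(5/3 + n) (z(n) = 1/(n + 5/3) = 1/(5/3 + n))
112*z(6) - 70 = 112*(3/(5 + 3*6)) - 70 = 112*(3/(5 + 18)) - 70 = 112*(3/23) - 70 = 336/23 - 70 = -1274/23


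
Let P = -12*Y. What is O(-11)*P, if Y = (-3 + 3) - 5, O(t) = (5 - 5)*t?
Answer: 0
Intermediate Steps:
O(t) = 0 (O(t) = 0*t = 0)
Y = -5 (Y = 0 - 5 = -5)
P = 60 (P = -12*(-5) = 60)
O(-11)*P = 0*60 = 0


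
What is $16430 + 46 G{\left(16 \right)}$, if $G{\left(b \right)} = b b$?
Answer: $28206$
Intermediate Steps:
$G{\left(b \right)} = b^{2}$
$16430 + 46 G{\left(16 \right)} = 16430 + 46 \cdot 16^{2} = 16430 + 46 \cdot 256 = 16430 + 11776 = 28206$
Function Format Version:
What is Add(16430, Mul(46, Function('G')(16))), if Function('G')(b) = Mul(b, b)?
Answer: 28206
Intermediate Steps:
Function('G')(b) = Pow(b, 2)
Add(16430, Mul(46, Function('G')(16))) = Add(16430, Mul(46, Pow(16, 2))) = Add(16430, Mul(46, 256)) = Add(16430, 11776) = 28206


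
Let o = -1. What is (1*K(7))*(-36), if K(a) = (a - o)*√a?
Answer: -288*√7 ≈ -761.98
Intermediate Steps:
K(a) = √a*(1 + a) (K(a) = (a - 1*(-1))*√a = (a + 1)*√a = (1 + a)*√a = √a*(1 + a))
(1*K(7))*(-36) = (1*(√7*(1 + 7)))*(-36) = (1*(√7*8))*(-36) = (1*(8*√7))*(-36) = (8*√7)*(-36) = -288*√7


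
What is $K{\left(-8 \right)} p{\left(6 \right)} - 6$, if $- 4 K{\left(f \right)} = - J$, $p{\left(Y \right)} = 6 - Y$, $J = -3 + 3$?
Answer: $-6$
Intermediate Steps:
$J = 0$
$K{\left(f \right)} = 0$ ($K{\left(f \right)} = - \frac{\left(-1\right) 0}{4} = \left(- \frac{1}{4}\right) 0 = 0$)
$K{\left(-8 \right)} p{\left(6 \right)} - 6 = 0 \left(6 - 6\right) - 6 = 0 \cdot 0 - 6 = 0 - 6 = -6$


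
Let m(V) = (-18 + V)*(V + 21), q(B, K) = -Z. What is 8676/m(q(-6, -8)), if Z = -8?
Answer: -4338/145 ≈ -29.917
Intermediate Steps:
q(B, K) = 8 (q(B, K) = -1*(-8) = 8)
m(V) = (-18 + V)*(21 + V)
8676/m(q(-6, -8)) = 8676/(-378 + 8² + 3*8) = 8676/(-378 + 64 + 24) = 8676/(-290) = 8676*(-1/290) = -4338/145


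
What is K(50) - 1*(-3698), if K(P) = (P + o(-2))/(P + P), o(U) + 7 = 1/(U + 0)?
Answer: 147937/40 ≈ 3698.4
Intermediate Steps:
o(U) = -7 + 1/U (o(U) = -7 + 1/(U + 0) = -7 + 1/U)
K(P) = (-15/2 + P)/(2*P) (K(P) = (P + (-7 + 1/(-2)))/(P + P) = (P + (-7 - 1/2))/((2*P)) = (P - 15/2)*(1/(2*P)) = (-15/2 + P)*(1/(2*P)) = (-15/2 + P)/(2*P))
K(50) - 1*(-3698) = (1/4)*(-15 + 2*50)/50 - 1*(-3698) = (1/4)*(1/50)*(-15 + 100) + 3698 = (1/4)*(1/50)*85 + 3698 = 17/40 + 3698 = 147937/40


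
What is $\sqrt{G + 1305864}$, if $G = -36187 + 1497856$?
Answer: $\sqrt{2767533} \approx 1663.6$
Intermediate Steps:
$G = 1461669$
$\sqrt{G + 1305864} = \sqrt{1461669 + 1305864} = \sqrt{2767533}$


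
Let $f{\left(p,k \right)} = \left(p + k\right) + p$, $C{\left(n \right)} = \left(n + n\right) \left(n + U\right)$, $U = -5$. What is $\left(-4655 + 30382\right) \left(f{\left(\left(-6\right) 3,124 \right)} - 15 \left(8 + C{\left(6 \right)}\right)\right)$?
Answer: $-5454124$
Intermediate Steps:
$C{\left(n \right)} = 2 n \left(-5 + n\right)$ ($C{\left(n \right)} = \left(n + n\right) \left(n - 5\right) = 2 n \left(-5 + n\right)$)
$f{\left(p,k \right)} = k + 2 p$ ($f{\left(p,k \right)} = \left(k + p\right) + p = k + 2 p$)
$\left(-4655 + 30382\right) \left(f{\left(\left(-6\right) 3,124 \right)} - 15 \left(8 + C{\left(6 \right)}\right)\right) = \left(-4655 + 30382\right) \left(\left(124 + 2 \left(\left(-6\right) 3\right)\right) - 15 \left(8 + 2 \cdot 6 \left(-5 + 6\right)\right)\right) = 25727 \left(\left(124 + 2 \left(-18\right)\right) - 15 \left(8 + 2 \cdot 6 \cdot 1\right)\right) = 25727 \left(\left(124 - 36\right) - 15 \left(8 + 12\right)\right) = 25727 \left(88 - 300\right) = 25727 \left(-212\right) = -5454124$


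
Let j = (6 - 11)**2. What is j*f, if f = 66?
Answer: 1650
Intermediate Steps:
j = 25 (j = (-5)**2 = 25)
j*f = 25*66 = 1650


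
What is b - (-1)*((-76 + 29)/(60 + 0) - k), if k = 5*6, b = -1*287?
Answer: -19067/60 ≈ -317.78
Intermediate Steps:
b = -287
k = 30
b - (-1)*((-76 + 29)/(60 + 0) - k) = -287 - (-1)*((-76 + 29)/(60 + 0) - 1*30) = -287 - (-1)*(-47/60 - 30) = -287 - (-1)*(-1847)/60 = -287 - 1*1847/60 = -287 - 1847/60 = -19067/60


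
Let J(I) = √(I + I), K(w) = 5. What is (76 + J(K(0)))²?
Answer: (76 + √10)² ≈ 6266.7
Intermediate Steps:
J(I) = √2*√I (J(I) = √(2*I) = √2*√I)
(76 + J(K(0)))² = (76 + √2*√5)² = (76 + √10)²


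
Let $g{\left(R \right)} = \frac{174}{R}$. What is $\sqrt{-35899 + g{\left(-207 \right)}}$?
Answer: $\frac{i \sqrt{170919141}}{69} \approx 189.47 i$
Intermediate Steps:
$\sqrt{-35899 + g{\left(-207 \right)}} = \sqrt{-35899 + \frac{174}{-207}} = \sqrt{-35899 + 174 \left(- \frac{1}{207}\right)} = \sqrt{-35899 - \frac{58}{69}} = \sqrt{- \frac{2477089}{69}} = \frac{i \sqrt{170919141}}{69}$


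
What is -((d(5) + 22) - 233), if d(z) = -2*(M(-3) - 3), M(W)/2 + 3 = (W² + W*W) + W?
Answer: 253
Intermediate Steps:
M(W) = -6 + 2*W + 4*W² (M(W) = -6 + 2*((W² + W*W) + W) = -6 + 2*((W² + W²) + W) = -6 + 2*(2*W² + W) = -6 + 2*(W + 2*W²) = -6 + (2*W + 4*W²) = -6 + 2*W + 4*W²)
d(z) = -42 (d(z) = -2*((-6 + 2*(-3) + 4*(-3)²) - 3) = -2*((-6 - 6 + 4*9) - 3) = -2*((-6 - 6 + 36) - 3) = -2*(24 - 3) = -2*21 = -42)
-((d(5) + 22) - 233) = -((-42 + 22) - 233) = -(-20 - 233) = -1*(-253) = 253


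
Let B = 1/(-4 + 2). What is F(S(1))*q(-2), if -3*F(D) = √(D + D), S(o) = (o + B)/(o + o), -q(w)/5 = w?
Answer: -5*√2/3 ≈ -2.3570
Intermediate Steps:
q(w) = -5*w
B = -½ (B = 1/(-2) = -½ ≈ -0.50000)
S(o) = (-½ + o)/(2*o) (S(o) = (o - ½)/(o + o) = (-½ + o)/((2*o)) = (-½ + o)*(1/(2*o)) = (-½ + o)/(2*o))
F(D) = -√2*√D/3 (F(D) = -√(D + D)/3 = -√2*√D/3)
F(S(1))*q(-2) = (-√2*√((¼)*(-1 + 2*1)/1)/3)*(-5*(-2)) = -√2*√((¼)*1*(-1 + 2))/3*10 = -√2*√((¼)*1*1)/3*10 = -√2*√(¼)/3*10 = -⅓*√2*½*10 = -√2/6*10 = -5*√2/3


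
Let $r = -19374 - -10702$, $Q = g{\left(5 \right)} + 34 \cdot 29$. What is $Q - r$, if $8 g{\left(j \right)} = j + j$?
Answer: $\frac{38637}{4} \approx 9659.3$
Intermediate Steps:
$g{\left(j \right)} = \frac{j}{4}$ ($g{\left(j \right)} = \frac{j + j}{8} = \frac{2 j}{8} = \frac{j}{4}$)
$Q = \frac{3949}{4}$ ($Q = \frac{1}{4} \cdot 5 + 34 \cdot 29 = \frac{5}{4} + 986 = \frac{3949}{4} \approx 987.25$)
$r = -8672$ ($r = -19374 + 10702 = -8672$)
$Q - r = \frac{3949}{4} - -8672 = \frac{3949}{4} + 8672 = \frac{38637}{4}$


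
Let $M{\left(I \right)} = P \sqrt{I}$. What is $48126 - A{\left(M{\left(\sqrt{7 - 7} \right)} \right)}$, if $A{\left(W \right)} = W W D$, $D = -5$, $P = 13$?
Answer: $48126$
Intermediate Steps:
$M{\left(I \right)} = 13 \sqrt{I}$
$A{\left(W \right)} = - 5 W^{2}$ ($A{\left(W \right)} = W W \left(-5\right) = W^{2} \left(-5\right) = - 5 W^{2}$)
$48126 - A{\left(M{\left(\sqrt{7 - 7} \right)} \right)} = 48126 - - 5 \left(13 \sqrt{\sqrt{7 - 7}}\right)^{2} = 48126 - - 5 \left(13 \sqrt{\sqrt{0}}\right)^{2} = 48126 - - 5 \left(13 \sqrt{0}\right)^{2} = 48126 - - 5 \left(13 \cdot 0\right)^{2} = 48126 - - 5 \cdot 0^{2} = 48126 - \left(-5\right) 0 = 48126 - 0 = 48126 + 0 = 48126$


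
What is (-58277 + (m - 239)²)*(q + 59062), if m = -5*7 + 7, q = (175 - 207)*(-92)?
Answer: 806822072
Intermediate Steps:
q = 2944 (q = -32*(-92) = 2944)
m = -28 (m = -35 + 7 = -28)
(-58277 + (m - 239)²)*(q + 59062) = (-58277 + (-28 - 239)²)*(2944 + 59062) = (-58277 + (-267)²)*62006 = (-58277 + 71289)*62006 = 13012*62006 = 806822072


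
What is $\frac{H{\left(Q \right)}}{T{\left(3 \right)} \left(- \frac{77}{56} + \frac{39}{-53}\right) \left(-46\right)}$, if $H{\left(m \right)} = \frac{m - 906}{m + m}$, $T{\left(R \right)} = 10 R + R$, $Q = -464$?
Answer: $\frac{7261}{15759876} \approx 0.00046073$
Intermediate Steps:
$T{\left(R \right)} = 11 R$
$H{\left(m \right)} = \frac{-906 + m}{2 m}$
$\frac{H{\left(Q \right)}}{T{\left(3 \right)} \left(- \frac{77}{56} + \frac{39}{-53}\right) \left(-46\right)} = \frac{\frac{1}{2} \frac{1}{-464} \left(-906 - 464\right)}{11 \cdot 3 \left(- \frac{77}{56} + \frac{39}{-53}\right) \left(-46\right)} = \frac{\frac{1}{2} \left(- \frac{1}{464}\right) \left(-1370\right)}{33 \left(\left(-77\right) \frac{1}{56} + 39 \left(- \frac{1}{53}\right)\right) \left(-46\right)} = \frac{685}{464 \cdot 33 \left(- \frac{11}{8} - \frac{39}{53}\right) \left(-46\right)} = \frac{685}{464 \cdot 33 \left(- \frac{895}{424}\right) \left(-46\right)} = \frac{685}{464 \left(\left(- \frac{29535}{424}\right) \left(-46\right)\right)} = \frac{685}{464 \cdot \frac{679305}{212}} = \frac{685}{464} \cdot \frac{212}{679305} = \frac{7261}{15759876}$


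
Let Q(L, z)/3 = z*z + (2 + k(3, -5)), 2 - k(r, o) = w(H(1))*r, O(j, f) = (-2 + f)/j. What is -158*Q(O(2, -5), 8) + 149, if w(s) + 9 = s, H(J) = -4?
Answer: -50569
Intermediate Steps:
w(s) = -9 + s
O(j, f) = (-2 + f)/j
k(r, o) = 2 + 13*r (k(r, o) = 2 - (-9 - 4)*r = 2 - (-13)*r = 2 + 13*r)
Q(L, z) = 129 + 3*z² (Q(L, z) = 3*(z*z + (2 + (2 + 13*3))) = 3*(z² + (2 + (2 + 39))) = 3*(z² + (2 + 41)) = 3*(z² + 43) = 3*(43 + z²) = 129 + 3*z²)
-158*Q(O(2, -5), 8) + 149 = -158*(129 + 3*8²) + 149 = -158*(129 + 3*64) + 149 = -158*(129 + 192) + 149 = -158*321 + 149 = -50718 + 149 = -50569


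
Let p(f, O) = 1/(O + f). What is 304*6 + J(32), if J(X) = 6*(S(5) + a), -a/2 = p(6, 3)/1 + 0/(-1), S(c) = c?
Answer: 5558/3 ≈ 1852.7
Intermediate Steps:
a = -2/9 (a = -2*(1/((3 + 6)*1) + 0/(-1)) = -2*(1/9 + 0*(-1)) = -2*((⅑)*1 + 0) = -2*(⅑ + 0) = -2*⅑ = -2/9 ≈ -0.22222)
J(X) = 86/3 (J(X) = 6*(5 - 2/9) = 6*(43/9) = 86/3)
304*6 + J(32) = 304*6 + 86/3 = 1824 + 86/3 = 5558/3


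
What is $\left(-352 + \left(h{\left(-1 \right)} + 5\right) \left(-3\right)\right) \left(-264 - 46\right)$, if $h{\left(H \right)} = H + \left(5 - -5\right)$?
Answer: $122140$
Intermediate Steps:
$h{\left(H \right)} = 10 + H$ ($h{\left(H \right)} = H + \left(5 + 5\right) = H + 10 = 10 + H$)
$\left(-352 + \left(h{\left(-1 \right)} + 5\right) \left(-3\right)\right) \left(-264 - 46\right) = \left(-352 + \left(\left(10 - 1\right) + 5\right) \left(-3\right)\right) \left(-264 - 46\right) = \left(-352 + \left(9 + 5\right) \left(-3\right)\right) \left(-310\right) = \left(-352 + 14 \left(-3\right)\right) \left(-310\right) = \left(-352 - 42\right) \left(-310\right) = \left(-394\right) \left(-310\right) = 122140$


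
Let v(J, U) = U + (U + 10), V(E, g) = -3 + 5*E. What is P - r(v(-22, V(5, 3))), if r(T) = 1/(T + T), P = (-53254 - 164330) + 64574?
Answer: -16525081/108 ≈ -1.5301e+5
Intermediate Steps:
P = -153010 (P = -217584 + 64574 = -153010)
v(J, U) = 10 + 2*U (v(J, U) = U + (10 + U) = 10 + 2*U)
r(T) = 1/(2*T)
P - r(v(-22, V(5, 3))) = -153010 - 1/(2*(10 + 2*(-3 + 5*5))) = -153010 - 1/(2*(10 + 2*(-3 + 25))) = -153010 - 1/(2*(10 + 2*22)) = -153010 - 1/(2*(10 + 44)) = -153010 - 1/(2*54) = -153010 - 1*1/108 = -153010 - 1/108 = -16525081/108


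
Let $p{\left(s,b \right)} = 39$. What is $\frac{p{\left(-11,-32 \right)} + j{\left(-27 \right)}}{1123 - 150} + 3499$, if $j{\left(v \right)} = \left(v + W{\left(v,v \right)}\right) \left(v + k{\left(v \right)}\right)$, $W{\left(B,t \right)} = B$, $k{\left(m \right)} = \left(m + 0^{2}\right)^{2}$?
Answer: $\frac{3366658}{973} \approx 3460.1$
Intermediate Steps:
$k{\left(m \right)} = m^{2}$ ($k{\left(m \right)} = \left(m + 0\right)^{2} = m^{2}$)
$j{\left(v \right)} = 2 v \left(v + v^{2}\right)$ ($j{\left(v \right)} = \left(v + v\right) \left(v + v^{2}\right) = 2 v \left(v + v^{2}\right)$)
$\frac{p{\left(-11,-32 \right)} + j{\left(-27 \right)}}{1123 - 150} + 3499 = \frac{39 + 2 \left(-27\right)^{2} \left(1 - 27\right)}{1123 - 150} + 3499 = \frac{39 + 2 \cdot 729 \left(-26\right)}{973} + 3499 = \left(39 - 37908\right) \frac{1}{973} + 3499 = \left(-37869\right) \frac{1}{973} + 3499 = - \frac{37869}{973} + 3499 = \frac{3366658}{973}$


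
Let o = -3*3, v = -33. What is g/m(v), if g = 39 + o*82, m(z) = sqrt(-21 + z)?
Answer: 233*I*sqrt(6)/6 ≈ 95.122*I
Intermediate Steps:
o = -9
g = -699 (g = 39 - 9*82 = 39 - 738 = -699)
g/m(v) = -699/sqrt(-21 - 33) = -699*(-I*sqrt(6)/18) = -(-233)*I*sqrt(6)/6 = 233*I*sqrt(6)/6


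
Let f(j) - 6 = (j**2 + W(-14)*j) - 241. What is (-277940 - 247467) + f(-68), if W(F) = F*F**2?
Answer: -334426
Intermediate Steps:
W(F) = F**3
f(j) = -235 + j**2 - 2744*j (f(j) = 6 + ((j**2 + (-14)**3*j) - 241) = 6 + ((j**2 - 2744*j) - 241) = 6 + (-241 + j**2 - 2744*j) = -235 + j**2 - 2744*j)
(-277940 - 247467) + f(-68) = (-277940 - 247467) + (-235 + (-68)**2 - 2744*(-68)) = -525407 + (-235 + 4624 + 186592) = -525407 + 190981 = -334426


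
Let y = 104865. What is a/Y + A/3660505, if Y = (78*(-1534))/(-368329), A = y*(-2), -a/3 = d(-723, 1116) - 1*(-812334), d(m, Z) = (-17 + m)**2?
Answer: -14104295548403275/1123042934 ≈ -1.2559e+7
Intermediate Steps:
a = -4079802 (a = -3*((-17 - 723)**2 - 1*(-812334)) = -3*((-740)**2 + 812334) = -3*(547600 + 812334) = -3*1359934 = -4079802)
A = -209730 (A = 104865*(-2) = -209730)
Y = 9204/28333 (Y = -119652*(-1/368329) = 9204/28333 ≈ 0.32485)
a/Y + A/3660505 = -4079802/9204/28333 - 209730/3660505 = -4079802*28333/9204 - 209730*1/3660505 = -19265505011/1534 - 41946/732101 = -14104295548403275/1123042934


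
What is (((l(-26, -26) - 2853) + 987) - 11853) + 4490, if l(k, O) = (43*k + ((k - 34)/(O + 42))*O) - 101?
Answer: -20701/2 ≈ -10351.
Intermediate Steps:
l(k, O) = -101 + 43*k + O*(-34 + k)/(42 + O) (l(k, O) = (43*k + ((-34 + k)/(42 + O))*O) - 101 = (43*k + O*(-34 + k)/(42 + O)) - 101 = -101 + 43*k + O*(-34 + k)/(42 + O))
(((l(-26, -26) - 2853) + 987) - 11853) + 4490 = ((((-4242 - 135*(-26) + 1806*(-26) + 44*(-26)*(-26))/(42 - 26) - 2853) + 987) - 11853) + 4490 = ((((-4242 + 3510 - 46956 + 29744)/16 - 2853) + 987) - 11853) + 4490 = ((((1/16)*(-17944) - 2853) + 987) - 11853) + 4490 = (((-2243/2 - 2853) + 987) - 11853) + 4490 = ((-7949/2 + 987) - 11853) + 4490 = (-5975/2 - 11853) + 4490 = -29681/2 + 4490 = -20701/2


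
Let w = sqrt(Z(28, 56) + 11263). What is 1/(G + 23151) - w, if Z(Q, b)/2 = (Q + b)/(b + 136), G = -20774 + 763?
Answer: 1/3140 - 7*sqrt(3678)/4 ≈ -106.13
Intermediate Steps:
G = -20011
Z(Q, b) = 2*(Q + b)/(136 + b) (Z(Q, b) = 2*((Q + b)/(b + 136)) = 2*((Q + b)/(136 + b)) = 2*(Q + b)/(136 + b))
w = 7*sqrt(3678)/4 (w = sqrt(2*(28 + 56)/(136 + 56) + 11263) = sqrt(2*84/192 + 11263) = sqrt(2*(1/192)*84 + 11263) = sqrt(7/8 + 11263) = sqrt(90111/8) = 7*sqrt(3678)/4 ≈ 106.13)
1/(G + 23151) - w = 1/(-20011 + 23151) - 7*sqrt(3678)/4 = 1/3140 - 7*sqrt(3678)/4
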